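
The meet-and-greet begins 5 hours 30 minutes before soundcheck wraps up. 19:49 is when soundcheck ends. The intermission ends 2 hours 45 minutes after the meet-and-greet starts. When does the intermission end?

The meet-and-greet starts at 19:49 − 330 min = 14:19.
The intermission ends at 14:19 + 165 min = 17:04.

17:04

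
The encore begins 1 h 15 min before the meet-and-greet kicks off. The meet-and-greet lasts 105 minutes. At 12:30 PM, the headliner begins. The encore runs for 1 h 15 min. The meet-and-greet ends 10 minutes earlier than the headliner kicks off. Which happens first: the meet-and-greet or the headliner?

The meet-and-greet ends at 12:30 PM − 10 min = 12:20 PM.
The meet-and-greet starts at 12:20 PM − 105 min = 10:35 AM.
The meet-and-greet starts at 10:35 AM and the headliner starts at 12:30 PM, so the meet-and-greet is first.

the meet-and-greet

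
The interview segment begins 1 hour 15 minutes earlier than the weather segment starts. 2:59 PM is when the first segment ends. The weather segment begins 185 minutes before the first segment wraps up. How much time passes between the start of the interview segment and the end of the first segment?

4 hours 20 minutes

The weather segment starts at 2:59 PM − 185 min = 11:54 AM.
The interview segment starts at 11:54 AM − 75 min = 10:39 AM.
From 10:39 AM to 2:59 PM is 4 hours 20 minutes.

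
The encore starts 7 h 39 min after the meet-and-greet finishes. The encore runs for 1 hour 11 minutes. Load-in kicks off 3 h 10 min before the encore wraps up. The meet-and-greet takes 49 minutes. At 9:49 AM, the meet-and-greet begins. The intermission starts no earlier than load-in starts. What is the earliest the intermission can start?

The meet-and-greet ends at 9:49 AM + 49 min = 10:38 AM.
The encore starts at 10:38 AM + 459 min = 6:17 PM.
The encore ends at 6:17 PM + 71 min = 7:28 PM.
Load-in starts at 7:28 PM − 190 min = 4:18 PM.
The intermission is bounded by load-in, so the earliest it can start is 4:18 PM.

4:18 PM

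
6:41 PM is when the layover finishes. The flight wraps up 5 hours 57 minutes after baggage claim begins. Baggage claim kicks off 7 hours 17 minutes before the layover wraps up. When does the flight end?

Baggage claim starts at 6:41 PM − 437 min = 11:24 AM.
The flight ends at 11:24 AM + 357 min = 5:21 PM.

5:21 PM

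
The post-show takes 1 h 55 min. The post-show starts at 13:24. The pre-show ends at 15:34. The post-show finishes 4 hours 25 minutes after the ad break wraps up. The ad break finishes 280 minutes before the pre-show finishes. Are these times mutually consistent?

The ad break ends at 15:34 − 280 min = 10:54.
The post-show ends at 10:54 + 265 min = 15:19.
The post-show starts at 15:19 − 115 min = 13:24.
That matches the stated 13:24, so the schedule is consistent.

Yes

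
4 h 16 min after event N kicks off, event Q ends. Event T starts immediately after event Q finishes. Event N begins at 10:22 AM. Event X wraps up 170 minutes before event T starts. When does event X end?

11:48 AM

Event Q ends at 10:22 AM + 256 min = 2:38 PM.
So event T starts at 2:38 PM.
Event X ends at 2:38 PM − 170 min = 11:48 AM.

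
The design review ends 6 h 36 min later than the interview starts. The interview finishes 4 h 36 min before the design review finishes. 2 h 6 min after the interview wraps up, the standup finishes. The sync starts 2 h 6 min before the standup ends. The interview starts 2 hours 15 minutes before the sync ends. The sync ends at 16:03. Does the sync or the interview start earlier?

the interview

The interview starts at 16:03 − 135 min = 13:48.
The design review ends at 13:48 + 396 min = 20:24.
The interview ends at 20:24 − 276 min = 15:48.
The standup ends at 15:48 + 126 min = 17:54.
The sync starts at 17:54 − 126 min = 15:48.
The sync starts at 15:48 and the interview starts at 13:48, so the interview is first.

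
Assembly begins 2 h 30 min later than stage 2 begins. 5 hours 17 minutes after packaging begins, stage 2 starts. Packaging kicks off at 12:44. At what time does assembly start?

Stage 2 starts at 12:44 + 317 min = 18:01.
Assembly starts at 18:01 + 150 min = 20:31.

20:31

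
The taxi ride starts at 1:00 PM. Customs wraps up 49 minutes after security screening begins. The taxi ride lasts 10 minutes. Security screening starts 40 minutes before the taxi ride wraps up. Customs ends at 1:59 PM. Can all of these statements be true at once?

The taxi ride ends at 1:00 PM + 10 min = 1:10 PM.
Security screening starts at 1:10 PM − 40 min = 12:30 PM.
Customs ends at 12:30 PM + 49 min = 1:19 PM.
But customs is also said to end at 1:59 PM — a 40-minute conflict.

No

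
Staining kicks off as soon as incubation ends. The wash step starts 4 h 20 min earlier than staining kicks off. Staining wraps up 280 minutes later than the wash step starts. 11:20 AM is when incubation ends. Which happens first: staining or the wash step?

the wash step

Staining starts at 11:20 AM.
The wash step starts at 11:20 AM − 260 min = 7:00 AM.
Staining starts at 11:20 AM and the wash step starts at 7:00 AM, so the wash step is first.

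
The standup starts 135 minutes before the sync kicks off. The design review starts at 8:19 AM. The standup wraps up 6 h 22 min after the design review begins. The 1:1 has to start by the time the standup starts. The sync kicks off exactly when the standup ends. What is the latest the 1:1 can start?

12:26 PM

The standup ends at 8:19 AM + 382 min = 2:41 PM.
So the sync starts at 2:41 PM.
The standup starts at 2:41 PM − 135 min = 12:26 PM.
The 1:1 is bounded by the standup, so the latest it can start is 12:26 PM.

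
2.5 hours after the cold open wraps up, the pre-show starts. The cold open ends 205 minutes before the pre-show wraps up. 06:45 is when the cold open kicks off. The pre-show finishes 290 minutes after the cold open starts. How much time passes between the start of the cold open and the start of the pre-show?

The pre-show ends at 06:45 + 290 min = 11:35.
The cold open ends at 11:35 − 205 min = 08:10.
The pre-show starts at 08:10 + 150 min = 10:40.
From 06:45 to 10:40 is 3 h 55 min.

3 h 55 min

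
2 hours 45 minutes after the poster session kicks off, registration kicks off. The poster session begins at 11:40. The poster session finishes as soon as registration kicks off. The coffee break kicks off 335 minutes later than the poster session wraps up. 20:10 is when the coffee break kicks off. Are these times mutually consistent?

Registration starts at 11:40 + 165 min = 14:25.
So the poster session ends at 14:25.
The coffee break starts at 14:25 + 335 min = 20:00.
But the coffee break is also said to start at 20:10 — a 10-minute conflict.

No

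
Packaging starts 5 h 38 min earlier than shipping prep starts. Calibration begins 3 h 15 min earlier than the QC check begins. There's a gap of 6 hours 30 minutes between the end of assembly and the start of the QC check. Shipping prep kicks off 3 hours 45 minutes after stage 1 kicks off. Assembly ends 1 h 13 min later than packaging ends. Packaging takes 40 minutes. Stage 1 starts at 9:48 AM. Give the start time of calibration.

Shipping prep starts at 9:48 AM + 225 min = 1:33 PM.
Packaging starts at 1:33 PM − 338 min = 7:55 AM.
Packaging ends at 7:55 AM + 40 min = 8:35 AM.
Assembly ends at 8:35 AM + 73 min = 9:48 AM.
The QC check starts at 9:48 AM + 390 min = 4:18 PM.
Calibration starts at 4:18 PM − 195 min = 1:03 PM.

1:03 PM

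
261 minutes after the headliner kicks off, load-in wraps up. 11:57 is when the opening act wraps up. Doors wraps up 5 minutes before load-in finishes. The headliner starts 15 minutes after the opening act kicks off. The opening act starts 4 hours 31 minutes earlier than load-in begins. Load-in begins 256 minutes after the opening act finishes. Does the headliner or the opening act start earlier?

the opening act

Load-in starts at 11:57 + 256 min = 16:13.
The opening act starts at 16:13 − 271 min = 11:42.
The headliner starts at 11:42 + 15 min = 11:57.
The headliner starts at 11:57 and the opening act starts at 11:42, so the opening act is first.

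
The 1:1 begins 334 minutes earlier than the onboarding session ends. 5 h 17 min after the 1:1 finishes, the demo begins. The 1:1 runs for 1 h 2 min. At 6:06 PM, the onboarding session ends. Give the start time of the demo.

The 1:1 starts at 6:06 PM − 334 min = 12:32 PM.
The 1:1 ends at 12:32 PM + 62 min = 1:34 PM.
The demo starts at 1:34 PM + 317 min = 6:51 PM.

6:51 PM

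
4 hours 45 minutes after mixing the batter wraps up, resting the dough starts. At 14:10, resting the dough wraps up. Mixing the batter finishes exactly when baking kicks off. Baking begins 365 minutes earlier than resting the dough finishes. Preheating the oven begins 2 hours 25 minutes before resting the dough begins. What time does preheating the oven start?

Baking starts at 14:10 − 365 min = 08:05.
So mixing the batter ends at 08:05.
Resting the dough starts at 08:05 + 285 min = 12:50.
Preheating the oven starts at 12:50 − 145 min = 10:25.

10:25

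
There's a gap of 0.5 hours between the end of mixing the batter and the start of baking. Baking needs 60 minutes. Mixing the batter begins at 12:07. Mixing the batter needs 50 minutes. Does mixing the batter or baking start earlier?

Mixing the batter ends at 12:07 + 50 min = 12:57.
Baking starts at 12:57 + 30 min = 13:27.
Mixing the batter starts at 12:07 and baking starts at 13:27, so mixing the batter is first.

mixing the batter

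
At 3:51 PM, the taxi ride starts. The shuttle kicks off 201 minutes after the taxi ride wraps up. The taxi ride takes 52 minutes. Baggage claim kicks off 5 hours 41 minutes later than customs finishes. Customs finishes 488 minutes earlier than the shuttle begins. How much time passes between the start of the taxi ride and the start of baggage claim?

1 hour 46 minutes

The taxi ride ends at 3:51 PM + 52 min = 4:43 PM.
The shuttle starts at 4:43 PM + 201 min = 8:04 PM.
Customs ends at 8:04 PM − 488 min = 11:56 AM.
Baggage claim starts at 11:56 AM + 341 min = 5:37 PM.
From 3:51 PM to 5:37 PM is 1 hour 46 minutes.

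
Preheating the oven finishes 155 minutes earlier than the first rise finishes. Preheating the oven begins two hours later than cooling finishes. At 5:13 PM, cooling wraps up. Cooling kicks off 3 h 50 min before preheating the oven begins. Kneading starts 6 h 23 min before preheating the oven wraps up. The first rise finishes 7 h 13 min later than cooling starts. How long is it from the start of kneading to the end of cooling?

Preheating the oven starts at 5:13 PM + 120 min = 7:13 PM.
Cooling starts at 7:13 PM − 230 min = 3:23 PM.
The first rise ends at 3:23 PM + 433 min = 10:36 PM.
Preheating the oven ends at 10:36 PM − 155 min = 8:01 PM.
Kneading starts at 8:01 PM − 383 min = 1:38 PM.
From 1:38 PM to 5:13 PM is 3 h 35 min.

3 h 35 min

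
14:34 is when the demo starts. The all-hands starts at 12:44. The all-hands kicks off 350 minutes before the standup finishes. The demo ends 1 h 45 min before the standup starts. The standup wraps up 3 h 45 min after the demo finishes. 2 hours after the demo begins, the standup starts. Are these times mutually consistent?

Yes

The standup starts at 14:34 + 120 min = 16:34.
The demo ends at 16:34 − 105 min = 14:49.
The standup ends at 14:49 + 225 min = 18:34.
The all-hands starts at 18:34 − 350 min = 12:44.
That matches the stated 12:44, so the schedule is consistent.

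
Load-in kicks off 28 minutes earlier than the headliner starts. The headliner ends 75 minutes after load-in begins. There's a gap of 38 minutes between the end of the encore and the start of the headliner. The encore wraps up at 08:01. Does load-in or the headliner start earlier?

The headliner starts at 08:01 + 38 min = 08:39.
Load-in starts at 08:39 − 28 min = 08:11.
Load-in starts at 08:11 and the headliner starts at 08:39, so load-in is first.

load-in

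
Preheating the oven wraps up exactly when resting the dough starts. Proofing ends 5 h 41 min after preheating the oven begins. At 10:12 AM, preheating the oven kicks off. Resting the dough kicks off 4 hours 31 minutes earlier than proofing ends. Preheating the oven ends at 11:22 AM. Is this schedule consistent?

Proofing ends at 10:12 AM + 341 min = 3:53 PM.
Resting the dough starts at 3:53 PM − 271 min = 11:22 AM.
So preheating the oven ends at 11:22 AM.
That matches the stated 11:22 AM, so the schedule is consistent.

Yes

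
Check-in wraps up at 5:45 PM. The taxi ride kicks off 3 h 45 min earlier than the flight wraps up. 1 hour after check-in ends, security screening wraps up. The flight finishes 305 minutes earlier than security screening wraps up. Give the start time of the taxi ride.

9:55 AM

Security screening ends at 5:45 PM + 60 min = 6:45 PM.
The flight ends at 6:45 PM − 305 min = 1:40 PM.
The taxi ride starts at 1:40 PM − 225 min = 9:55 AM.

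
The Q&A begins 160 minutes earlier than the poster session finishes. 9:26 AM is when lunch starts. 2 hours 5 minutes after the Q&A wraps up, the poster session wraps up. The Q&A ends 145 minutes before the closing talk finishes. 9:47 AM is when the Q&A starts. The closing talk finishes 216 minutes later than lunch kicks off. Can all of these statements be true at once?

The closing talk ends at 9:26 AM + 216 min = 1:02 PM.
The Q&A ends at 1:02 PM − 145 min = 10:37 AM.
The poster session ends at 10:37 AM + 125 min = 12:42 PM.
The Q&A starts at 12:42 PM − 160 min = 10:02 AM.
But the Q&A is also said to start at 9:47 AM — a 15-minute conflict.

No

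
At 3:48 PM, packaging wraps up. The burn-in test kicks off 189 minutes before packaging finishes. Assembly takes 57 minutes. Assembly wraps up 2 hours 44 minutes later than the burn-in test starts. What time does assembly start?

2:26 PM

The burn-in test starts at 3:48 PM − 189 min = 12:39 PM.
Assembly ends at 12:39 PM + 164 min = 3:23 PM.
Assembly starts at 3:23 PM − 57 min = 2:26 PM.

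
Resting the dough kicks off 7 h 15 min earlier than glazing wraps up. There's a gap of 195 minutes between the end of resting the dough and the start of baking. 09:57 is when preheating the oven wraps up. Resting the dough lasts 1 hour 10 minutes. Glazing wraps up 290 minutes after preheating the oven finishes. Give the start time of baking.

11:57

Glazing ends at 09:57 + 290 min = 14:47.
Resting the dough starts at 14:47 − 435 min = 07:32.
Resting the dough ends at 07:32 + 70 min = 08:42.
Baking starts at 08:42 + 195 min = 11:57.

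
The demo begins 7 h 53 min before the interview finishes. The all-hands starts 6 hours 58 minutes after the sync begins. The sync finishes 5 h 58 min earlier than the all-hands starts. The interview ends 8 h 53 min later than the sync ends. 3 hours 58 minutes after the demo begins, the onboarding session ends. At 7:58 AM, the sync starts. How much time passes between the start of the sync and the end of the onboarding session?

5 hours 58 minutes

The all-hands starts at 7:58 AM + 418 min = 2:56 PM.
The sync ends at 2:56 PM − 358 min = 8:58 AM.
The interview ends at 8:58 AM + 533 min = 5:51 PM.
The demo starts at 5:51 PM − 473 min = 9:58 AM.
The onboarding session ends at 9:58 AM + 238 min = 1:56 PM.
From 7:58 AM to 1:56 PM is 5 hours 58 minutes.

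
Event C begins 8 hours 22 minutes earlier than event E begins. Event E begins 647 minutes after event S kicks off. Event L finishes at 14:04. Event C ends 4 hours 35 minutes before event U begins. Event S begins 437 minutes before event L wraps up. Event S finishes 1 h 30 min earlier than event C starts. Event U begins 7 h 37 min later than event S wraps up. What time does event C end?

Event S starts at 14:04 − 437 min = 06:47.
Event E starts at 06:47 + 647 min = 17:34.
Event C starts at 17:34 − 502 min = 09:12.
Event S ends at 09:12 − 90 min = 07:42.
Event U starts at 07:42 + 457 min = 15:19.
Event C ends at 15:19 − 275 min = 10:44.

10:44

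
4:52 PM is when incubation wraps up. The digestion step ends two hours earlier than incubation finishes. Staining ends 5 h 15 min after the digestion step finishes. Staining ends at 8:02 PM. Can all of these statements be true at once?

No

The digestion step ends at 4:52 PM − 120 min = 2:52 PM.
Staining ends at 2:52 PM + 315 min = 8:07 PM.
But staining is also said to end at 8:02 PM — a 5-minute conflict.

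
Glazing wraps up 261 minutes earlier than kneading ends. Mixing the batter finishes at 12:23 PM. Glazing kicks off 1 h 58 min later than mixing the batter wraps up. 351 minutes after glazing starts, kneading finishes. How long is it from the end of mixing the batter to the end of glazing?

Glazing starts at 12:23 PM + 118 min = 2:21 PM.
Kneading ends at 2:21 PM + 351 min = 8:12 PM.
Glazing ends at 8:12 PM − 261 min = 3:51 PM.
From 12:23 PM to 3:51 PM is 208 minutes.

208 minutes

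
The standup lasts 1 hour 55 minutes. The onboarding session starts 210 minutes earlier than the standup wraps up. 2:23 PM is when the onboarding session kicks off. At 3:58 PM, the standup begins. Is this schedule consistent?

Yes

The standup ends at 3:58 PM + 115 min = 5:53 PM.
The onboarding session starts at 5:53 PM − 210 min = 2:23 PM.
That matches the stated 2:23 PM, so the schedule is consistent.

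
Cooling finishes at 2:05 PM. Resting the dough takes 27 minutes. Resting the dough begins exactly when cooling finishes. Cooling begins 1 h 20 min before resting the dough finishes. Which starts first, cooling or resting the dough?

cooling

Resting the dough starts at 2:05 PM.
Resting the dough ends at 2:05 PM + 27 min = 2:32 PM.
Cooling starts at 2:32 PM − 80 min = 1:12 PM.
Cooling starts at 1:12 PM and resting the dough starts at 2:05 PM, so cooling is first.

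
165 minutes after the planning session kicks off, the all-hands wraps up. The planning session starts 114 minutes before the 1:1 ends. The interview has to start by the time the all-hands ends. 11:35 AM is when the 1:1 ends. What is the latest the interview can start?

The planning session starts at 11:35 AM − 114 min = 9:41 AM.
The all-hands ends at 9:41 AM + 165 min = 12:26 PM.
The interview is bounded by the all-hands, so the latest it can start is 12:26 PM.

12:26 PM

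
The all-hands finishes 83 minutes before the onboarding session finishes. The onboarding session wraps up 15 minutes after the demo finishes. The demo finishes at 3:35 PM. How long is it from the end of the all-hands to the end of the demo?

1 hour 8 minutes

The onboarding session ends at 3:35 PM + 15 min = 3:50 PM.
The all-hands ends at 3:50 PM − 83 min = 2:27 PM.
From 2:27 PM to 3:35 PM is 1 hour 8 minutes.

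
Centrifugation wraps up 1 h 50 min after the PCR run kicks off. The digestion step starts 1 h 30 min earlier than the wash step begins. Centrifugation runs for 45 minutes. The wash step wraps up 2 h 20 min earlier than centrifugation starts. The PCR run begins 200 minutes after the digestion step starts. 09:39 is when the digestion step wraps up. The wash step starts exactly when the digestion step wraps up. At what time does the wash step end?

The wash step starts at 09:39.
The digestion step starts at 09:39 − 90 min = 08:09.
The PCR run starts at 08:09 + 200 min = 11:29.
Centrifugation ends at 11:29 + 110 min = 13:19.
Centrifugation starts at 13:19 − 45 min = 12:34.
The wash step ends at 12:34 − 140 min = 10:14.

10:14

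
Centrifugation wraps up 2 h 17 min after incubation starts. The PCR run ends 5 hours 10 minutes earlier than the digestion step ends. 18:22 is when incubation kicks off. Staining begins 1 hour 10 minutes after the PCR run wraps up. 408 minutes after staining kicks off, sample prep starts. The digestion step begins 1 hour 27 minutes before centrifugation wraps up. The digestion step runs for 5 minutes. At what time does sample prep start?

Centrifugation ends at 18:22 + 137 min = 20:39.
The digestion step starts at 20:39 − 87 min = 19:12.
The digestion step ends at 19:12 + 5 min = 19:17.
The PCR run ends at 19:17 − 310 min = 14:07.
Staining starts at 14:07 + 70 min = 15:17.
Sample prep starts at 15:17 + 408 min = 22:05.

22:05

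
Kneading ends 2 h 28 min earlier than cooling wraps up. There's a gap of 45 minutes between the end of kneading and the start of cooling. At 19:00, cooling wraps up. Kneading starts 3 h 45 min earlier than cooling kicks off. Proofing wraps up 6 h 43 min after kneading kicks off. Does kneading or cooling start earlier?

kneading

Kneading ends at 19:00 − 148 min = 16:32.
Cooling starts at 16:32 + 45 min = 17:17.
Kneading starts at 17:17 − 225 min = 13:32.
Kneading starts at 13:32 and cooling starts at 17:17, so kneading is first.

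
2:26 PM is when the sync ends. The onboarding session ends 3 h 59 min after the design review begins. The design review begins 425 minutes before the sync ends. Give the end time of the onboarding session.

11:20 AM

The design review starts at 2:26 PM − 425 min = 7:21 AM.
The onboarding session ends at 7:21 AM + 239 min = 11:20 AM.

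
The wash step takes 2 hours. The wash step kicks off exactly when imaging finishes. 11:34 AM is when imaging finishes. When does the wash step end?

1:34 PM

The wash step starts at 11:34 AM.
The wash step ends at 11:34 AM + 120 min = 1:34 PM.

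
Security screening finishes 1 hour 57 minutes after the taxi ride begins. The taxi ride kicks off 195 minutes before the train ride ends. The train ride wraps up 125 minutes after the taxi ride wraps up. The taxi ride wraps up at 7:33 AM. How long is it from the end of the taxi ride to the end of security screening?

47 minutes

The train ride ends at 7:33 AM + 125 min = 9:38 AM.
The taxi ride starts at 9:38 AM − 195 min = 6:23 AM.
Security screening ends at 6:23 AM + 117 min = 8:20 AM.
From 7:33 AM to 8:20 AM is 47 minutes.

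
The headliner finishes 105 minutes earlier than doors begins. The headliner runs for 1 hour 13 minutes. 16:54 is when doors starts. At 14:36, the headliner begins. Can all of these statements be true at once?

No

The headliner ends at 16:54 − 105 min = 15:09.
The headliner starts at 15:09 − 73 min = 13:56.
But the headliner is also said to start at 14:36 — a 40-minute conflict.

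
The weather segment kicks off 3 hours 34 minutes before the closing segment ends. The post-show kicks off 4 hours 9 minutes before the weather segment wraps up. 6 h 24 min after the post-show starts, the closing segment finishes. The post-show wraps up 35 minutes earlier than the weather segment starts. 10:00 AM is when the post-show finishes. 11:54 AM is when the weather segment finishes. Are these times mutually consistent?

The post-show starts at 11:54 AM − 249 min = 7:45 AM.
The closing segment ends at 7:45 AM + 384 min = 2:09 PM.
The weather segment starts at 2:09 PM − 214 min = 10:35 AM.
The post-show ends at 10:35 AM − 35 min = 10:00 AM.
That matches the stated 10:00 AM, so the schedule is consistent.

Yes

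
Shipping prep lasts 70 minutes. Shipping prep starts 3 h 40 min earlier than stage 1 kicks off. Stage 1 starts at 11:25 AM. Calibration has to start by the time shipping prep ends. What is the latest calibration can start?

8:55 AM

Shipping prep starts at 11:25 AM − 220 min = 7:45 AM.
Shipping prep ends at 7:45 AM + 70 min = 8:55 AM.
Calibration is bounded by shipping prep, so the latest it can start is 8:55 AM.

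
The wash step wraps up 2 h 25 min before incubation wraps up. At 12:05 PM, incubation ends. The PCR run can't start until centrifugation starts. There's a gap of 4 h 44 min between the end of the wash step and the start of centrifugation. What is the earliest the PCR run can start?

2:24 PM

The wash step ends at 12:05 PM − 145 min = 9:40 AM.
Centrifugation starts at 9:40 AM + 284 min = 2:24 PM.
The PCR run is bounded by centrifugation, so the earliest it can start is 2:24 PM.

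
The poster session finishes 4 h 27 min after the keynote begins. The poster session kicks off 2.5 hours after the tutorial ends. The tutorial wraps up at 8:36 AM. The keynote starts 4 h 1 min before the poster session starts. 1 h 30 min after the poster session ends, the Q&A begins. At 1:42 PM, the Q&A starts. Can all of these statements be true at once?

The poster session starts at 8:36 AM + 150 min = 11:06 AM.
The keynote starts at 11:06 AM − 241 min = 7:05 AM.
The poster session ends at 7:05 AM + 267 min = 11:32 AM.
The Q&A starts at 11:32 AM + 90 min = 1:02 PM.
But the Q&A is also said to start at 1:42 PM — a 40-minute conflict.

No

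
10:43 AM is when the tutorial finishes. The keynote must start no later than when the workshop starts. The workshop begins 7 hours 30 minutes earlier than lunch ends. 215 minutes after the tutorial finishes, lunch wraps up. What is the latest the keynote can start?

Lunch ends at 10:43 AM + 215 min = 2:18 PM.
The workshop starts at 2:18 PM − 450 min = 6:48 AM.
The keynote is bounded by the workshop, so the latest it can start is 6:48 AM.

6:48 AM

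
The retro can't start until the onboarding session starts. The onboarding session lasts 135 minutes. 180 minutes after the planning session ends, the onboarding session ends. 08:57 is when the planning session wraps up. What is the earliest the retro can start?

The onboarding session ends at 08:57 + 180 min = 11:57.
The onboarding session starts at 11:57 − 135 min = 09:42.
The retro is bounded by the onboarding session, so the earliest it can start is 09:42.

09:42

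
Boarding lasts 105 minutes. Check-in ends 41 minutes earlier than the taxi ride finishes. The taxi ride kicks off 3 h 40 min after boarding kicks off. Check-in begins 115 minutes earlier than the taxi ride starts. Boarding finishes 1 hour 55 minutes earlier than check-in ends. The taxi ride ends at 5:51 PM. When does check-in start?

3:15 PM

Check-in ends at 5:51 PM − 41 min = 5:10 PM.
Boarding ends at 5:10 PM − 115 min = 3:15 PM.
Boarding starts at 3:15 PM − 105 min = 1:30 PM.
The taxi ride starts at 1:30 PM + 220 min = 5:10 PM.
Check-in starts at 5:10 PM − 115 min = 3:15 PM.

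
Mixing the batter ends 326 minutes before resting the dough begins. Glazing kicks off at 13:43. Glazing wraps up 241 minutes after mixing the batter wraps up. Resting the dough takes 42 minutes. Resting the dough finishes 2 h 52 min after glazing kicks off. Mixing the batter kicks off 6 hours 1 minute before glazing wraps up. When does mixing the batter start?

Resting the dough ends at 13:43 + 172 min = 16:35.
Resting the dough starts at 16:35 − 42 min = 15:53.
Mixing the batter ends at 15:53 − 326 min = 10:27.
Glazing ends at 10:27 + 241 min = 14:28.
Mixing the batter starts at 14:28 − 361 min = 08:27.

08:27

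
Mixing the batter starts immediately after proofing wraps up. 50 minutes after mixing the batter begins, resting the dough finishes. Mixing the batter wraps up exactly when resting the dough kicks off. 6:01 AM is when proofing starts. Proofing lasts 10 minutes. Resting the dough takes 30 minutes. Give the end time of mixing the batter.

Proofing ends at 6:01 AM + 10 min = 6:11 AM.
So mixing the batter starts at 6:11 AM.
Resting the dough ends at 6:11 AM + 50 min = 7:01 AM.
Resting the dough starts at 7:01 AM − 30 min = 6:31 AM.
So mixing the batter ends at 6:31 AM.

6:31 AM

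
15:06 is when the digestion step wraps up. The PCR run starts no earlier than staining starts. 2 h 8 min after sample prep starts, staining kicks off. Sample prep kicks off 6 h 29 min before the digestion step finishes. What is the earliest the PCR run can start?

10:45

Sample prep starts at 15:06 − 389 min = 08:37.
Staining starts at 08:37 + 128 min = 10:45.
The PCR run is bounded by staining, so the earliest it can start is 10:45.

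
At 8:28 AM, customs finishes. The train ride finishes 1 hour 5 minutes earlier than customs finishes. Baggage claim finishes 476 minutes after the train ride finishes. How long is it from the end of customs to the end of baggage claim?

6 hours 51 minutes

The train ride ends at 8:28 AM − 65 min = 7:23 AM.
Baggage claim ends at 7:23 AM + 476 min = 3:19 PM.
From 8:28 AM to 3:19 PM is 6 hours 51 minutes.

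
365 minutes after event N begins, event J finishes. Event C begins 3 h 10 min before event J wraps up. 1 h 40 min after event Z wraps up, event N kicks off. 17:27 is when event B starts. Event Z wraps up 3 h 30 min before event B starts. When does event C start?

Event Z ends at 17:27 − 210 min = 13:57.
Event N starts at 13:57 + 100 min = 15:37.
Event J ends at 15:37 + 365 min = 21:42.
Event C starts at 21:42 − 190 min = 18:32.

18:32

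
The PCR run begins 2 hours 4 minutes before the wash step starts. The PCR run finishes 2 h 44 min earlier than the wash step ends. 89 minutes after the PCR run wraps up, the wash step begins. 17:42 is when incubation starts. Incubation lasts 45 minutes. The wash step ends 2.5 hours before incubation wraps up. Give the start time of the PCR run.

Incubation ends at 17:42 + 45 min = 18:27.
The wash step ends at 18:27 − 150 min = 15:57.
The PCR run ends at 15:57 − 164 min = 13:13.
The wash step starts at 13:13 + 89 min = 14:42.
The PCR run starts at 14:42 − 124 min = 12:38.

12:38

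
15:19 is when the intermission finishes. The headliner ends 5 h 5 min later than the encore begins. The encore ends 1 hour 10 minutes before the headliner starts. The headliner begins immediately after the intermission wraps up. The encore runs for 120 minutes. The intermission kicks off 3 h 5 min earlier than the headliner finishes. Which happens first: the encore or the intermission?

The headliner starts at 15:19.
The encore ends at 15:19 − 70 min = 14:09.
The encore starts at 14:09 − 120 min = 12:09.
The headliner ends at 12:09 + 305 min = 17:14.
The intermission starts at 17:14 − 185 min = 14:09.
The encore starts at 12:09 and the intermission starts at 14:09, so the encore is first.

the encore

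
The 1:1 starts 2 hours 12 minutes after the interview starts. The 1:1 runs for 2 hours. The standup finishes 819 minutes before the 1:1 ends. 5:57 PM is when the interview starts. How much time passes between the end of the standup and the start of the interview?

The 1:1 starts at 5:57 PM + 132 min = 8:09 PM.
The 1:1 ends at 8:09 PM + 120 min = 10:09 PM.
The standup ends at 10:09 PM − 819 min = 8:30 AM.
From 8:30 AM to 5:57 PM is 9 h 27 min.

9 h 27 min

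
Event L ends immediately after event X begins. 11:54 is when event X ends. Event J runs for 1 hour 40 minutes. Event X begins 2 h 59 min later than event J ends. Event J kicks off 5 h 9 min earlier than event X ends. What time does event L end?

11:24

Event J starts at 11:54 − 309 min = 06:45.
Event J ends at 06:45 + 100 min = 08:25.
Event X starts at 08:25 + 179 min = 11:24.
So event L ends at 11:24.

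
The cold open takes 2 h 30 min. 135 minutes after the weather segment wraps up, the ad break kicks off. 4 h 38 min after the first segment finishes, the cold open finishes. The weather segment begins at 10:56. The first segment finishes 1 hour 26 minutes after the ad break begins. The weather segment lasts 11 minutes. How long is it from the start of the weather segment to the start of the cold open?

The weather segment ends at 10:56 + 11 min = 11:07.
The ad break starts at 11:07 + 135 min = 13:22.
The first segment ends at 13:22 + 86 min = 14:48.
The cold open ends at 14:48 + 278 min = 19:26.
The cold open starts at 19:26 − 150 min = 16:56.
From 10:56 to 16:56 is 360 minutes.

360 minutes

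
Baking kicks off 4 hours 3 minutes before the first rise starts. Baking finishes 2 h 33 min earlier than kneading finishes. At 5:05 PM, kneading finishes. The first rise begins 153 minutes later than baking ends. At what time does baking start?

1:02 PM

Baking ends at 5:05 PM − 153 min = 2:32 PM.
The first rise starts at 2:32 PM + 153 min = 5:05 PM.
Baking starts at 5:05 PM − 243 min = 1:02 PM.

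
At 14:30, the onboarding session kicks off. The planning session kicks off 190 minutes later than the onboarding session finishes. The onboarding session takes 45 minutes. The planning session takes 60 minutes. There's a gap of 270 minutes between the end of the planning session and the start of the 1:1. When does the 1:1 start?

The onboarding session ends at 14:30 + 45 min = 15:15.
The planning session starts at 15:15 + 190 min = 18:25.
The planning session ends at 18:25 + 60 min = 19:25.
The 1:1 starts at 19:25 + 270 min = 23:55.

23:55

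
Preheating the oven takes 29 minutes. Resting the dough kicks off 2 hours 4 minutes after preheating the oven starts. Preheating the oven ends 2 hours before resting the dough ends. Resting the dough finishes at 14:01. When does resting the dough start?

13:36

Preheating the oven ends at 14:01 − 120 min = 12:01.
Preheating the oven starts at 12:01 − 29 min = 11:32.
Resting the dough starts at 11:32 + 124 min = 13:36.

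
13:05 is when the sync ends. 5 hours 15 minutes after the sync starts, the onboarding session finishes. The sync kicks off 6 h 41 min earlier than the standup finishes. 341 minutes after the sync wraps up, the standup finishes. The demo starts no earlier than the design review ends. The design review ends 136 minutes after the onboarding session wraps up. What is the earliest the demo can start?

19:36

The standup ends at 13:05 + 341 min = 18:46.
The sync starts at 18:46 − 401 min = 12:05.
The onboarding session ends at 12:05 + 315 min = 17:20.
The design review ends at 17:20 + 136 min = 19:36.
The demo is bounded by the design review, so the earliest it can start is 19:36.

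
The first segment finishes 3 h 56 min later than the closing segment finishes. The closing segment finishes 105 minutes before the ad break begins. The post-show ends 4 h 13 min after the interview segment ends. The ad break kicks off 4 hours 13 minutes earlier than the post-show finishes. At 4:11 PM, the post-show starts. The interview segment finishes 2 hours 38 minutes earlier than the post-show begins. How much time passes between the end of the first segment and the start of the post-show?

The interview segment ends at 4:11 PM − 158 min = 1:33 PM.
The post-show ends at 1:33 PM + 253 min = 5:46 PM.
The ad break starts at 5:46 PM − 253 min = 1:33 PM.
The closing segment ends at 1:33 PM − 105 min = 11:48 AM.
The first segment ends at 11:48 AM + 236 min = 3:44 PM.
From 3:44 PM to 4:11 PM is 27 minutes.

27 minutes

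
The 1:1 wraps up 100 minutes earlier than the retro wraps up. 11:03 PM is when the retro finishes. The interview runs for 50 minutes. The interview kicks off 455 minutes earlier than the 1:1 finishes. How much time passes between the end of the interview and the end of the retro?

The 1:1 ends at 11:03 PM − 100 min = 9:23 PM.
The interview starts at 9:23 PM − 455 min = 1:48 PM.
The interview ends at 1:48 PM + 50 min = 2:38 PM.
From 2:38 PM to 11:03 PM is 505 minutes.

505 minutes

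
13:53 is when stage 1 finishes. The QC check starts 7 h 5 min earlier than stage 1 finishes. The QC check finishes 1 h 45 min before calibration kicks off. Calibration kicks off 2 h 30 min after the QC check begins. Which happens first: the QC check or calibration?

The QC check starts at 13:53 − 425 min = 06:48.
Calibration starts at 06:48 + 150 min = 09:18.
The QC check starts at 06:48 and calibration starts at 09:18, so the QC check is first.

the QC check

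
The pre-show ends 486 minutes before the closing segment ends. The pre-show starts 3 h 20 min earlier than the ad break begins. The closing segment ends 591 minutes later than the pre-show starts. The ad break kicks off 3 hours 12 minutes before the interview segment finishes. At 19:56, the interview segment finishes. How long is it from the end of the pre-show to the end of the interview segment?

The ad break starts at 19:56 − 192 min = 16:44.
The pre-show starts at 16:44 − 200 min = 13:24.
The closing segment ends at 13:24 + 591 min = 23:15.
The pre-show ends at 23:15 − 486 min = 15:09.
From 15:09 to 19:56 is 287 minutes.

287 minutes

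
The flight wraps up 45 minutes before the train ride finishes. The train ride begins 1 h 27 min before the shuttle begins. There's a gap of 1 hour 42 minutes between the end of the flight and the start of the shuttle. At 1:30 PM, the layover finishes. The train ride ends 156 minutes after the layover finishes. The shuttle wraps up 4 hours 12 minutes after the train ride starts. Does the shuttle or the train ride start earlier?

the train ride

The train ride ends at 1:30 PM + 156 min = 4:06 PM.
The flight ends at 4:06 PM − 45 min = 3:21 PM.
The shuttle starts at 3:21 PM + 102 min = 5:03 PM.
The train ride starts at 5:03 PM − 87 min = 3:36 PM.
The shuttle starts at 5:03 PM and the train ride starts at 3:36 PM, so the train ride is first.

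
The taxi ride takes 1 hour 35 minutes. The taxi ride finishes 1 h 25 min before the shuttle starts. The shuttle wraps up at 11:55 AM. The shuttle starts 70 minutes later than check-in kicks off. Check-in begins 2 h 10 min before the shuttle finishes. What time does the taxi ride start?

7:55 AM

Check-in starts at 11:55 AM − 130 min = 9:45 AM.
The shuttle starts at 9:45 AM + 70 min = 10:55 AM.
The taxi ride ends at 10:55 AM − 85 min = 9:30 AM.
The taxi ride starts at 9:30 AM − 95 min = 7:55 AM.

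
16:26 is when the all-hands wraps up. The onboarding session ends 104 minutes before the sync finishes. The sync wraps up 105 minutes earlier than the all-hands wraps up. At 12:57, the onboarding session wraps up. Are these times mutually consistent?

Yes

The sync ends at 16:26 − 105 min = 14:41.
The onboarding session ends at 14:41 − 104 min = 12:57.
That matches the stated 12:57, so the schedule is consistent.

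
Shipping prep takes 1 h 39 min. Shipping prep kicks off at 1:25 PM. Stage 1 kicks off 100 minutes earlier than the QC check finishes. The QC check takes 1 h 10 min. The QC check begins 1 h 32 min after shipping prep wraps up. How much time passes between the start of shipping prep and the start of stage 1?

Shipping prep ends at 1:25 PM + 99 min = 3:04 PM.
The QC check starts at 3:04 PM + 92 min = 4:36 PM.
The QC check ends at 4:36 PM + 70 min = 5:46 PM.
Stage 1 starts at 5:46 PM − 100 min = 4:06 PM.
From 1:25 PM to 4:06 PM is 2 hours 41 minutes.

2 hours 41 minutes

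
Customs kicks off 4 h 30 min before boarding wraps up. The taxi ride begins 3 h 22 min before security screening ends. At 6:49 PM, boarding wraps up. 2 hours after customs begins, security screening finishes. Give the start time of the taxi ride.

Customs starts at 6:49 PM − 270 min = 2:19 PM.
Security screening ends at 2:19 PM + 120 min = 4:19 PM.
The taxi ride starts at 4:19 PM − 202 min = 12:57 PM.

12:57 PM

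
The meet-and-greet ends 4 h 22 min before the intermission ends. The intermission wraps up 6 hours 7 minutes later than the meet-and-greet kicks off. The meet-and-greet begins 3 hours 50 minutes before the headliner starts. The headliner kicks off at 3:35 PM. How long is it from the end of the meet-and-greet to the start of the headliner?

The meet-and-greet starts at 3:35 PM − 230 min = 11:45 AM.
The intermission ends at 11:45 AM + 367 min = 5:52 PM.
The meet-and-greet ends at 5:52 PM − 262 min = 1:30 PM.
From 1:30 PM to 3:35 PM is 2 hours 5 minutes.

2 hours 5 minutes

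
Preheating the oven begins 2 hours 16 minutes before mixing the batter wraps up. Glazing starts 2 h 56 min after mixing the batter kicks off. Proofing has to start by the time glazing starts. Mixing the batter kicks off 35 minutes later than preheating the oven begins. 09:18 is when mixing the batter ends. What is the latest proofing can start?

10:33

Preheating the oven starts at 09:18 − 136 min = 07:02.
Mixing the batter starts at 07:02 + 35 min = 07:37.
Glazing starts at 07:37 + 176 min = 10:33.
Proofing is bounded by glazing, so the latest it can start is 10:33.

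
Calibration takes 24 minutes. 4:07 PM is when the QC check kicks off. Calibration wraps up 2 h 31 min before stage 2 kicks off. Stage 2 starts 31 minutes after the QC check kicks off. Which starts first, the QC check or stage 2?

Stage 2 starts at 4:07 PM + 31 min = 4:38 PM.
The QC check starts at 4:07 PM and stage 2 starts at 4:38 PM, so the QC check is first.

the QC check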